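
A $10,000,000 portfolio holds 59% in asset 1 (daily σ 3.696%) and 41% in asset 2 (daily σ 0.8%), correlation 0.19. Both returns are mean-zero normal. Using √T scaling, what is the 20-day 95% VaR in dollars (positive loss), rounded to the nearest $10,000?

σ_p = √(0.59²·3.696² + 0.41²·0.8² + 2·0.19·0.59·0.41·3.696·0.8) = 2.266%.
σ_{20d} = 2.266% × √20 = 10.134%.
z(95%) = 1.645.
VaR = 1.645 × 10.134% = 16.670%; on $10,000,000 that is $1,667,000.

$1,670,000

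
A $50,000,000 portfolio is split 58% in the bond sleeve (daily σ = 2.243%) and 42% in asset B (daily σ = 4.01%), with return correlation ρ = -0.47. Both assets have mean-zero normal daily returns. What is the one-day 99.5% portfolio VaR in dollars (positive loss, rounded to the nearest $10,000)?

$2,020,000

σ_p² = 0.58²·2.243² + 0.42²·4.01² + 2·-0.47·0.58·0.42·2.243·4.01 = 2.4694 (%²).
σ_p = √2.4694 = 1.571%.
At 99.5%, z = 2.576.
VaR = 2.576 × 1.571% = 4.047%; on $50,000,000 that is $2,023,500.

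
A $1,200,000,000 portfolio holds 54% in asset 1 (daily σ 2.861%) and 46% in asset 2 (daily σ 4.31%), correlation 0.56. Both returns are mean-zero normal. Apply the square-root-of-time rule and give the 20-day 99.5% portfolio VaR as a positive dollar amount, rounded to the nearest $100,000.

$431,600,000

σ_p = √(0.54²·2.861² + 0.46²·4.31² + 2·0.56·0.54·0.46·2.861·4.31) = 3.122%.
σ_{20d} = 3.122% × √20 = 13.962%.
z(99.5%) = 2.576.
VaR = 2.576 × 13.962% = 35.966%; on $1,200,000,000 that is $431,592,000.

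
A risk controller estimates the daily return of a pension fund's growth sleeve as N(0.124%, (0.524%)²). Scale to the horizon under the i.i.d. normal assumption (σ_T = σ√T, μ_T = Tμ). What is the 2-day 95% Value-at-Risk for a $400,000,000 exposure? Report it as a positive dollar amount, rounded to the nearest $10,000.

$3,880,000

At 95%, z = 1.645.
σ_{2d} = 0.524% × √2 = 0.741%; μ_{2d} = 2 × 0.124% = 0.248%.
VaR = −(0.248%) + 1.645 × 0.741% = 0.971%.
On $400,000,000: 0.00971 × $400,000,000 = $3,884,000.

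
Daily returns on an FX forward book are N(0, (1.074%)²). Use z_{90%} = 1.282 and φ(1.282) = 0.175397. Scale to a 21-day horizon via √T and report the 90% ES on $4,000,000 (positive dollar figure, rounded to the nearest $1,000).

$345,000

σ_{21d} = 1.074% × √21 = 4.922%.
ES multiplier = φ(z)/(1−α) = 0.175397/0.1 = 1.754.
ES = 4.922% × 1.754 = 8.633%; on $4,000,000: $345,320.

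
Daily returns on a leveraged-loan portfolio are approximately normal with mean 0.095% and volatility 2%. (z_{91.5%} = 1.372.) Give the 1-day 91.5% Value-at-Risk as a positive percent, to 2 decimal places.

2.65%

VaR = −μ + z·σ = −(0.095%) + 1.372 × 2% = 2.649%.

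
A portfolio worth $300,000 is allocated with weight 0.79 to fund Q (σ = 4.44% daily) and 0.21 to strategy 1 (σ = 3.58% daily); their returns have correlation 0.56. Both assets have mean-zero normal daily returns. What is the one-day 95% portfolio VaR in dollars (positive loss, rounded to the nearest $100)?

$19,600

σ_p² = 0.79²·4.44² + 0.21²·3.58² + 2·0.56·0.79·0.21·4.44·3.58 = 15.8219 (%²).
σ_p = √15.8219 = 3.978%.
At 95%, z = 1.645.
VaR = 1.645 × 3.978% = 6.544%; on $300,000 that is $19,632.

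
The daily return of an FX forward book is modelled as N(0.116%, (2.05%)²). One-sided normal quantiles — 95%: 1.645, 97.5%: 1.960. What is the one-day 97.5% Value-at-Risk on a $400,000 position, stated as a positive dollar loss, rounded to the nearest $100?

VaR = −μ + z·σ = −(0.116%) + 1.960 × 2.05% = 3.902%.
On $400,000: 0.03902 × $400,000 = $15,608.

$15,600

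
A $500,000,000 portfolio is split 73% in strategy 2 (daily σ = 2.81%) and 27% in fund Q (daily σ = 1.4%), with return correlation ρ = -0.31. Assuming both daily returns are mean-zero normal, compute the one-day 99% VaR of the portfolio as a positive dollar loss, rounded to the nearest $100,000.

σ_p² = 0.73²·2.81² + 0.27²·1.4² + 2·-0.31·0.73·0.27·2.81·1.4 = 3.8700 (%²).
σ_p = √3.8700 = 1.967%.
At 99%, z = 2.326.
VaR = 2.326 × 1.967% = 4.575%; on $500,000,000 that is $22,875,000.

$22,900,000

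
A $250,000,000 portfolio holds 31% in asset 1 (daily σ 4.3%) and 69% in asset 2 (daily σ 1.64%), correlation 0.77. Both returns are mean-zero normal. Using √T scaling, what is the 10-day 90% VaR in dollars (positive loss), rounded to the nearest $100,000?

σ_p = √(0.31²·4.3² + 0.69²·1.64² + 2·0.77·0.31·0.69·4.3·1.64) = 2.320%.
σ_{10d} = 2.320% × √10 = 7.336%.
z(90%) = 1.282.
VaR = 1.282 × 7.336% = 9.405%; on $250,000,000 that is $23,512,500.

$23,500,000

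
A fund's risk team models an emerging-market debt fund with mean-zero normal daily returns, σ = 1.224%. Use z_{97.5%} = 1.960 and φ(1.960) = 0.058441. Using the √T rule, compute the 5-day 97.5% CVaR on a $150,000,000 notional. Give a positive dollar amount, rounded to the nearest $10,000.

σ_{5d} = 1.224% × √5 = 2.737%.
ES multiplier = φ(z)/(1−α) = 0.058441/0.025 = 2.338.
ES = 2.737% × 2.338 = 6.399%; on $150,000,000: $9,598,500.

$9,600,000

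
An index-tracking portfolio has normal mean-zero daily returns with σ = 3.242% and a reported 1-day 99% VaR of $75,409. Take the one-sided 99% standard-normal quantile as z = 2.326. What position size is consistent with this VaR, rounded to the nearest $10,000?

VaR as a fraction of value: z·σ = 2.326 × 3.242% = 7.54089%.
Position = $75,409 / 0.0754089 = $1,000,001.

$1,000,000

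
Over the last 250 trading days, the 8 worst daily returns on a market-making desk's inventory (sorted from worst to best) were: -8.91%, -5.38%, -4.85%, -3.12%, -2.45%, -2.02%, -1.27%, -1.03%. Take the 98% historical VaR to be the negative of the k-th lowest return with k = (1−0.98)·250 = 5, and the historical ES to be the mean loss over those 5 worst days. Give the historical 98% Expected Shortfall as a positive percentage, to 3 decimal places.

4.942%

The 5 worst returns sum to -24.71%.
ES = −(-24.71%) / 5 = 4.942%.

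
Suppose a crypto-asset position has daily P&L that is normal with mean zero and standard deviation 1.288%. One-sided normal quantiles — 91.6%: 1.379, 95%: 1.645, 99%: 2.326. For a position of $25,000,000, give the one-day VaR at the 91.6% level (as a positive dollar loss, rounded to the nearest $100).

VaR = z·σ = 1.379 × 1.288% = 1.776%.
On $25,000,000: 0.01776 × $25,000,000 = $444,000.

$444,000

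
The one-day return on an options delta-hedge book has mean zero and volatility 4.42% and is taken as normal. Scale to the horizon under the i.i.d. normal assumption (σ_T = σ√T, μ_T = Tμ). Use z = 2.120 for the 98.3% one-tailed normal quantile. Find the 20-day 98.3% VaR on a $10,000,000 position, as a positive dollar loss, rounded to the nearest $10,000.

$4,190,000

σ_{20d} = 4.42% × √20 = 19.767%.
VaR = 2.120 × 19.767% = 41.906%.
On $10,000,000: 0.41906 × $10,000,000 = $4,190,600.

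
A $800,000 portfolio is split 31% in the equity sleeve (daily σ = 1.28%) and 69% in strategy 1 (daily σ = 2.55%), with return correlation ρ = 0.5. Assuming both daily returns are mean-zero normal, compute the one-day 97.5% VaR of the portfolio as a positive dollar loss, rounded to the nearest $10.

σ_p² = 0.31²·1.28² + 0.69²·2.55² + 2·0.5·0.31·0.69·1.28·2.55 = 3.9515 (%²).
σ_p = √3.9515 = 1.988%.
At 97.5%, z = 1.960.
VaR = 1.960 × 1.988% = 3.896%; on $800,000 that is $31,168.

$31,170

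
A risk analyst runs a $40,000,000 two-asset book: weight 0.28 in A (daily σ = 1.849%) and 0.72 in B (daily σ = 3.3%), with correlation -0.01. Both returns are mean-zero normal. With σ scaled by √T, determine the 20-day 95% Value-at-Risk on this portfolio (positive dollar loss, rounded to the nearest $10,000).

$7,140,000

σ_p = √(0.28²·1.849² + 0.72²·3.3² + 2·-0.01·0.28·0.72·1.849·3.3) = 2.427%.
σ_{20d} = 2.427% × √20 = 10.854%.
z(95%) = 1.645.
VaR = 1.645 × 10.854% = 17.855%; on $40,000,000 that is $7,142,000.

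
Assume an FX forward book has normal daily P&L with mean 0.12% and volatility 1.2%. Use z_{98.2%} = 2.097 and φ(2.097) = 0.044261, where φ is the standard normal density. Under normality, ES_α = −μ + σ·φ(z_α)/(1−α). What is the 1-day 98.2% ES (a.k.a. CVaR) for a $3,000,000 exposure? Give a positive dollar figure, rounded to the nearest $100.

$84,900

Tail multiplier: φ(z)/(1−α) = 0.044261 / 0.018 = 2.459.
ES = −(0.12%) + 1.2% × 2.459 = 2.831%.
On $3,000,000: 0.02831 × $3,000,000 = $84,930.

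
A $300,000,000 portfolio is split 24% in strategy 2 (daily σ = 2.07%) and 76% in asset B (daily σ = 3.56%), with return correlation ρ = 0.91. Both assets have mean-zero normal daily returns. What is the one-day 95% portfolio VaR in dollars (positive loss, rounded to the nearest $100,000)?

$15,600,000

σ_p² = 0.24²·2.07² + 0.76²·3.56² + 2·0.91·0.24·0.76·2.07·3.56 = 10.0134 (%²).
σ_p = √10.0134 = 3.164%.
At 95%, z = 1.645.
VaR = 1.645 × 3.164% = 5.205%; on $300,000,000 that is $15,615,000.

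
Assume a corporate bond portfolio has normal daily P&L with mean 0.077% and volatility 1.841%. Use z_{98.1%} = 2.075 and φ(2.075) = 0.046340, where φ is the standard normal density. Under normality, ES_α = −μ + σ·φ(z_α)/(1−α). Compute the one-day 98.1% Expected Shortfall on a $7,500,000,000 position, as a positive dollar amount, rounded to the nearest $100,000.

Tail multiplier: φ(z)/(1−α) = 0.046340 / 0.019 = 2.439.
ES = −(0.077%) + 1.841% × 2.439 = 4.413%.
On $7,500,000,000: 0.04413 × $7,500,000,000 = $330,975,000.

$331,000,000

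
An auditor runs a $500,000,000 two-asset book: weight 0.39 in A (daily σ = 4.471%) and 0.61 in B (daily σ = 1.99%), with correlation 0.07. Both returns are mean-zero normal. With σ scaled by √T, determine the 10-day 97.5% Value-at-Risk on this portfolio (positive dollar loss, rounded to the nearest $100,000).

$68,000,000

σ_p = √(0.39²·4.471² + 0.61²·1.99² + 2·0.07·0.39·0.61·4.471·1.99) = 2.193%.
σ_{10d} = 2.193% × √10 = 6.935%.
z(97.5%) = 1.960.
VaR = 1.960 × 6.935% = 13.593%; on $500,000,000 that is $67,965,000.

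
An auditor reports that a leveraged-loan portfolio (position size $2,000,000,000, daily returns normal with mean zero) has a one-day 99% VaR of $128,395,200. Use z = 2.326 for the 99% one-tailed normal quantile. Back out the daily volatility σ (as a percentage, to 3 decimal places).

2.760%

VaR as a fraction: $128,395,200 / $2,000,000,000 = 6.420%.
σ = VaR / z = 6.420% / 2.326 = 2.760%.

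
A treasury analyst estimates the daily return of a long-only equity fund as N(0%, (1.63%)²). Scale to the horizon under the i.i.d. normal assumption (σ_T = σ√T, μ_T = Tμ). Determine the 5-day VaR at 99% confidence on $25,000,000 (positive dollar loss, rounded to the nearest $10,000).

At 99%, z = 2.326.
σ_{5d} = 1.63% × √5 = 3.645%.
VaR = 2.326 × 3.645% = 8.478%.
On $25,000,000: 0.08478 × $25,000,000 = $2,119,500.

$2,120,000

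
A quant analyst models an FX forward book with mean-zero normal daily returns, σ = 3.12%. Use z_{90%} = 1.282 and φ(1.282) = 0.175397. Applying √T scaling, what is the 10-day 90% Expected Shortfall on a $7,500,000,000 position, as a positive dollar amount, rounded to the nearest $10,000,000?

$1,300,000,000

σ_{10d} = 3.12% × √10 = 9.866%.
ES multiplier = φ(z)/(1−α) = 0.175397/0.1 = 1.754.
ES = 9.866% × 1.754 = 17.305%; on $7,500,000,000: $1,297,875,000.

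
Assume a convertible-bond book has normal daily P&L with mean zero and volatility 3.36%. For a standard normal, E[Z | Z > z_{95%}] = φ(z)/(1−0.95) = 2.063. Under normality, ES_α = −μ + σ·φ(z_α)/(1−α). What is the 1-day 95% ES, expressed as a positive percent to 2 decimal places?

ES = 3.36% × 2.063 = 6.932%.

6.93%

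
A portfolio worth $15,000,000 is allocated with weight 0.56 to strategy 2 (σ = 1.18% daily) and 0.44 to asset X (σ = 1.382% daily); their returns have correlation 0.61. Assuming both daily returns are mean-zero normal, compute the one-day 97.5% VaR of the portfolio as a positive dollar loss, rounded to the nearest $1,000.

$335,000

σ_p² = 0.56²·1.18² + 0.44²·1.382² + 2·0.61·0.56·0.44·1.18·1.382 = 1.2966 (%²).
σ_p = √1.2966 = 1.139%.
At 97.5%, z = 1.960.
VaR = 1.960 × 1.139% = 2.232%; on $15,000,000 that is $334,800.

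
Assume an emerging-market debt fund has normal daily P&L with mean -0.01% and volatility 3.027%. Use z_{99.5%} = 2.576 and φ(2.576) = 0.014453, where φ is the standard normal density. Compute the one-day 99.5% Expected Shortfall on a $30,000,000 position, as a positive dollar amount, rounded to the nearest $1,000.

$2,628,000

Tail multiplier: φ(z)/(1−α) = 0.014453 / 0.005 = 2.891.
ES = −(-0.01%) + 3.027% × 2.891 = 8.761%.
On $30,000,000: 0.08761 × $30,000,000 = $2,628,300.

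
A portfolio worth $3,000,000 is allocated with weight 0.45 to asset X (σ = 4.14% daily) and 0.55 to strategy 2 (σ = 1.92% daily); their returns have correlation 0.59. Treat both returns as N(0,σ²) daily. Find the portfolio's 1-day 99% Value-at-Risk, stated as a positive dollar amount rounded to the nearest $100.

$183,400

σ_p² = 0.45²·4.14² + 0.55²·1.92² + 2·0.59·0.45·0.55·4.14·1.92 = 6.9074 (%²).
σ_p = √6.9074 = 2.628%.
At 99%, z = 2.326.
VaR = 2.326 × 2.628% = 6.113%; on $3,000,000 that is $183,390.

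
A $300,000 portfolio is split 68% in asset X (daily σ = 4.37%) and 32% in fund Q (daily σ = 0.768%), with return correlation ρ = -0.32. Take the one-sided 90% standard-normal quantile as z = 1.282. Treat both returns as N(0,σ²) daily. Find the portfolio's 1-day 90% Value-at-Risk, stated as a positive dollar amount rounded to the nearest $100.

$11,200

σ_p² = 0.68²·4.37² + 0.32²·0.768² + 2·-0.32·0.68·0.32·4.37·0.768 = 8.4234 (%²).
σ_p = √8.4234 = 2.902%.
VaR = 1.282 × 2.902% = 3.720%; on $300,000 that is $11,160.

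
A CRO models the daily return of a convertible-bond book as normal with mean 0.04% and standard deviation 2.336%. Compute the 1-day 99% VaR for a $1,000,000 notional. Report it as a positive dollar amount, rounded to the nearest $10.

$53,940

At 99% one-sided, z = 2.326.
VaR = −μ + z·σ = −(0.04%) + 2.326 × 2.336% = 5.394%.
On $1,000,000: 0.05394 × $1,000,000 = $53,940.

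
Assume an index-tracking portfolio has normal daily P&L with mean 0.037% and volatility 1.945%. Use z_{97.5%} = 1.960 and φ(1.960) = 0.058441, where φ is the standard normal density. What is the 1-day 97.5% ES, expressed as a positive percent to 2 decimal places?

Tail multiplier: φ(z)/(1−α) = 0.058441 / 0.025 = 2.338.
ES = −(0.037%) + 1.945% × 2.338 = 4.510%.

4.51%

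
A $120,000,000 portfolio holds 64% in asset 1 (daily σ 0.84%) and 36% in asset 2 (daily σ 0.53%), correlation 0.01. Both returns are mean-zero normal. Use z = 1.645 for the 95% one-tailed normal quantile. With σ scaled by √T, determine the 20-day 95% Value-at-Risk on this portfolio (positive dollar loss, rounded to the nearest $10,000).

σ_p = √(0.64²·0.84² + 0.36²·0.53² + 2·0.01·0.64·0.36·0.84·0.53) = 0.572%.
σ_{20d} = 0.572% × √20 = 2.558%.
VaR = 1.645 × 2.558% = 4.208%; on $120,000,000 that is $5,049,600.

$5,050,000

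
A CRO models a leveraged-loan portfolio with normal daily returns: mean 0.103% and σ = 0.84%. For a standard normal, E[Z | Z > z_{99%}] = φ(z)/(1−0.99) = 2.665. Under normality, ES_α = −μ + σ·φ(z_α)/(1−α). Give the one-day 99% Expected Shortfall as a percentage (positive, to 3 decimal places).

ES = −(0.103%) + 0.84% × 2.665 = 2.136%.

2.136%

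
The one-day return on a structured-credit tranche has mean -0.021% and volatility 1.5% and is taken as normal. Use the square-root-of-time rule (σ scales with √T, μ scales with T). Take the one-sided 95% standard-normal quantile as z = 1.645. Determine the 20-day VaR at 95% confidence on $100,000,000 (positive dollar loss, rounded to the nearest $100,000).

$11,500,000

σ_{20d} = 1.5% × √20 = 6.708%; μ_{20d} = 20 × -0.021% = -0.420%.
VaR = −(-0.420%) + 1.645 × 6.708% = 11.455%.
On $100,000,000: 0.11455 × $100,000,000 = $11,455,000.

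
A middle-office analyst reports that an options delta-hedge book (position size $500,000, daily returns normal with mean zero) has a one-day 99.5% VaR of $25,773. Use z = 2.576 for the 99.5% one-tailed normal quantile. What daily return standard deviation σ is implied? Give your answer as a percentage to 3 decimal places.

VaR as a fraction: $25,773 / $500,000 = 5.155%.
σ = VaR / z = 5.155% / 2.576 = 2.001%.

2.001%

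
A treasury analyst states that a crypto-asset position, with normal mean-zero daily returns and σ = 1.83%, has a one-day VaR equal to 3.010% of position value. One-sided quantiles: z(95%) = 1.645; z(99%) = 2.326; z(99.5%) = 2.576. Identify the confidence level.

Implied z = VaR/σ = 3.010 / 1.83 = 1.645.
This matches z(95%) = 1.645.

95%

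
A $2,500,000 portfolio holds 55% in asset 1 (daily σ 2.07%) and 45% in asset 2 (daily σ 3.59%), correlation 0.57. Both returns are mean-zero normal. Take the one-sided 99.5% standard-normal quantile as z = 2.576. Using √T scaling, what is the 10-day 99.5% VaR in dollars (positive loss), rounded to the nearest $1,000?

$499,000

σ_p = √(0.55²·2.07² + 0.45²·3.59² + 2·0.57·0.55·0.45·2.07·3.59) = 2.450%.
σ_{10d} = 2.450% × √10 = 7.748%.
VaR = 2.576 × 7.748% = 19.959%; on $2,500,000 that is $498,975.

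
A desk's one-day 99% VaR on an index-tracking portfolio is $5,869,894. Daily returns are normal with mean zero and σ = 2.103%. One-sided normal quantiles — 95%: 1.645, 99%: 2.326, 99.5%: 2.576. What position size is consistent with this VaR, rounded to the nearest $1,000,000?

$120,000,000

VaR as a fraction of value: z·σ = 2.326 × 2.103% = 4.89158%.
Position = $5,869,894 / 0.0489158 = $120,000,008.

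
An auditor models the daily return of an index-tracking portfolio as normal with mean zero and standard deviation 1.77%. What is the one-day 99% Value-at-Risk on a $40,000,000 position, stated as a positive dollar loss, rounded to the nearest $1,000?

At 99% one-sided, z = 2.326.
VaR = z·σ = 2.326 × 1.77% = 4.117%.
On $40,000,000: 0.04117 × $40,000,000 = $1,646,800.

$1,647,000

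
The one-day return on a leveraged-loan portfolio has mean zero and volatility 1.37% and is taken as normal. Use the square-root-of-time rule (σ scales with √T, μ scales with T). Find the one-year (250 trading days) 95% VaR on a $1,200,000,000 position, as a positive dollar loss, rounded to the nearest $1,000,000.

At 95%, z = 1.645.
σ_{250d} = 1.37% × √250 = 21.662%.
VaR = 1.645 × 21.662% = 35.634%.
On $1,200,000,000: 0.35634 × $1,200,000,000 = $427,608,000.

$428,000,000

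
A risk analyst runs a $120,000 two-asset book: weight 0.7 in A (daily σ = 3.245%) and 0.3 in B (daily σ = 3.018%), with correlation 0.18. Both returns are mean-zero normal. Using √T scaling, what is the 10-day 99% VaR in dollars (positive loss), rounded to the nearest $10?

$22,880

σ_p = √(0.7²·3.245² + 0.3²·3.018² + 2·0.18·0.7·0.3·3.245·3.018) = 2.592%.
σ_{10d} = 2.592% × √10 = 8.197%.
z(99%) = 2.326.
VaR = 2.326 × 8.197% = 19.066%; on $120,000 that is $22,879.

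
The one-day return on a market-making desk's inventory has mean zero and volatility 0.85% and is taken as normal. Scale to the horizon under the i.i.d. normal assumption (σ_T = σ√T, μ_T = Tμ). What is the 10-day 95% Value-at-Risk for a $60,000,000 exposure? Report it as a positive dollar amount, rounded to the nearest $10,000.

At 95%, z = 1.645.
σ_{10d} = 0.85% × √10 = 2.688%.
VaR = 1.645 × 2.688% = 4.422%.
On $60,000,000: 0.04422 × $60,000,000 = $2,653,200.

$2,650,000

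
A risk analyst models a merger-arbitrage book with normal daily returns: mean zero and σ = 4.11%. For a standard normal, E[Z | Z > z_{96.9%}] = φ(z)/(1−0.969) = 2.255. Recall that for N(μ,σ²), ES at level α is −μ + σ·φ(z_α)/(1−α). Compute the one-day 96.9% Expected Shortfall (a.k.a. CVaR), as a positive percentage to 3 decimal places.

9.268%

ES = 4.11% × 2.255 = 9.268%.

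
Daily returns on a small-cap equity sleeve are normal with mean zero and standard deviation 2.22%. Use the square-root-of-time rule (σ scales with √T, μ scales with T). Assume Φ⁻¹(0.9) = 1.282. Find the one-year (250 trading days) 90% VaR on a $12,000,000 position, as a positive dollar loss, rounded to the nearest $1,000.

σ_{250d} = 2.22% × √250 = 35.101%.
VaR = 1.282 × 35.101% = 44.999%.
On $12,000,000: 0.44999 × $12,000,000 = $5,399,880.

$5,400,000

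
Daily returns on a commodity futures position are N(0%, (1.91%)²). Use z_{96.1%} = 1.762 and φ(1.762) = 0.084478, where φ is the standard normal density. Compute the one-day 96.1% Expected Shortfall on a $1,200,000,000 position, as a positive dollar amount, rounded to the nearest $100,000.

Tail multiplier: φ(z)/(1−α) = 0.084478 / 0.039 = 2.166.
ES = 1.91% × 2.166 = 4.137%.
On $1,200,000,000: 0.04137 × $1,200,000,000 = $49,644,000.

$49,600,000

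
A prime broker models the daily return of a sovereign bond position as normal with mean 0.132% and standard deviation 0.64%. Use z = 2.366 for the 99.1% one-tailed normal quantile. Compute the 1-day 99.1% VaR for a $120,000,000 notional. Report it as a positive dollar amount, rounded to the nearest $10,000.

$1,660,000

VaR = −μ + z·σ = −(0.132%) + 2.366 × 0.64% = 1.382%.
On $120,000,000: 0.01382 × $120,000,000 = $1,658,400.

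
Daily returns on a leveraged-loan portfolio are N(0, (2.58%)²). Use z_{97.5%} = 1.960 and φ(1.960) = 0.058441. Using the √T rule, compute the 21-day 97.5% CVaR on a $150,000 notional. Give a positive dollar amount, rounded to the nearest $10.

$41,460

σ_{21d} = 2.58% × √21 = 11.823%.
ES multiplier = φ(z)/(1−α) = 0.058441/0.025 = 2.338.
ES = 11.823% × 2.338 = 27.642%; on $150,000: $41,463.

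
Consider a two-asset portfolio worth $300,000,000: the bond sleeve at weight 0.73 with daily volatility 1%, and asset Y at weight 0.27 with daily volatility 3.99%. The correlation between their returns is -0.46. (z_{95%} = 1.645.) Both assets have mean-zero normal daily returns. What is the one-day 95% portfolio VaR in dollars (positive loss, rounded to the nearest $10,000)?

$4,860,000

σ_p² = 0.73²·1² + 0.27²·3.99² + 2·-0.46·0.73·0.27·1·3.99 = 0.9700 (%²).
σ_p = √0.9700 = 0.985%.
VaR = 1.645 × 0.985% = 1.620%; on $300,000,000 that is $4,860,000.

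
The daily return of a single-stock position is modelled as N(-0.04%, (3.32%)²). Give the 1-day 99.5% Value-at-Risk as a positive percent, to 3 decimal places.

8.592%

At 99.5% one-sided, z = 2.576.
VaR = −μ + z·σ = −(-0.04%) + 2.576 × 3.32% = 8.592%.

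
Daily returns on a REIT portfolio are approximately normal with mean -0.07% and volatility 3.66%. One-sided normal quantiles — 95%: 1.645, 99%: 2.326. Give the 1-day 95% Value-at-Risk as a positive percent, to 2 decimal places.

6.09%

VaR = −μ + z·σ = −(-0.07%) + 1.645 × 3.66% = 6.091%.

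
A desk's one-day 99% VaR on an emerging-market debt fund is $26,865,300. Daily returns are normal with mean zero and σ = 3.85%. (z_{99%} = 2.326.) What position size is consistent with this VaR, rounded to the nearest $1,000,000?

$300,000,000

VaR as a fraction of value: z·σ = 2.326 × 3.85% = 8.9551%.
Position = $26,865,300 / 0.089551 = $300,000,000.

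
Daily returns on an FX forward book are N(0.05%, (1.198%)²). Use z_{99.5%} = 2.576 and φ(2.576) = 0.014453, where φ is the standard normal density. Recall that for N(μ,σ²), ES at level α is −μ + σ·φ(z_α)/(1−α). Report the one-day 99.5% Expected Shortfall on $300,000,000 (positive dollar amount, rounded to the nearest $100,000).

$10,200,000

Tail multiplier: φ(z)/(1−α) = 0.014453 / 0.005 = 2.891.
ES = −(0.05%) + 1.198% × 2.891 = 3.413%.
On $300,000,000: 0.03413 × $300,000,000 = $10,239,000.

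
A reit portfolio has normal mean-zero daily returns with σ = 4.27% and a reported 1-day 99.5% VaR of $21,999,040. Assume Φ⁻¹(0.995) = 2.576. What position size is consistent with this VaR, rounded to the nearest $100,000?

VaR as a fraction of value: z·σ = 2.576 × 4.27% = 10.9995%.
Position = $21,999,040 / 0.109995 = $200,000,000.

$200,000,000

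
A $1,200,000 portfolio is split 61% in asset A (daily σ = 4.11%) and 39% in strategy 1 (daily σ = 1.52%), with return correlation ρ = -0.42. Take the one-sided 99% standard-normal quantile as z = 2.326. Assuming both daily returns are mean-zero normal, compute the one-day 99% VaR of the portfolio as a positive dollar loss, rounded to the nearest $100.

σ_p² = 0.61²·4.11² + 0.39²·1.52² + 2·-0.42·0.61·0.39·4.11·1.52 = 5.3885 (%²).
σ_p = √5.3885 = 2.321%.
VaR = 2.326 × 2.321% = 5.399%; on $1,200,000 that is $64,788.

$64,800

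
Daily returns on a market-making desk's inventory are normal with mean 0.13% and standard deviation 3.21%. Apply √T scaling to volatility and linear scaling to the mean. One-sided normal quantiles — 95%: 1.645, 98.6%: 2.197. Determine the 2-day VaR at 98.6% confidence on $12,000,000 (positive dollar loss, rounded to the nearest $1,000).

σ_{2d} = 3.21% × √2 = 4.540%; μ_{2d} = 2 × 0.13% = 0.260%.
VaR = −(0.260%) + 2.197 × 4.540% = 9.714%.
On $12,000,000: 0.09714 × $12,000,000 = $1,165,680.

$1,166,000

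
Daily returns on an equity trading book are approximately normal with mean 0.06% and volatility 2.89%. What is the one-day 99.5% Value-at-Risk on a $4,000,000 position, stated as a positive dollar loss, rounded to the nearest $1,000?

$295,000

At 99.5% one-sided, z = 2.576.
VaR = −μ + z·σ = −(0.06%) + 2.576 × 2.89% = 7.385%.
On $4,000,000: 0.07385 × $4,000,000 = $295,400.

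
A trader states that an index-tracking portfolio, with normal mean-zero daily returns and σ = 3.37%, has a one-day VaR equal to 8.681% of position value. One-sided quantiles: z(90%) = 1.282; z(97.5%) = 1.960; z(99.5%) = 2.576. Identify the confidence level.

99.5%

Implied z = VaR/σ = 8.681 / 3.37 = 2.576.
This matches z(99.5%) = 2.576.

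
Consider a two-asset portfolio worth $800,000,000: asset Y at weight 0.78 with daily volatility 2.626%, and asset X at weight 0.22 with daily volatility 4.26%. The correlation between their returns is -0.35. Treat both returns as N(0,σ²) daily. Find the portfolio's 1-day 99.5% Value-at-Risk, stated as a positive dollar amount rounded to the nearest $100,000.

σ_p² = 0.78²·2.626² + 0.22²·4.26² + 2·-0.35·0.78·0.22·2.626·4.26 = 3.7300 (%²).
σ_p = √3.7300 = 1.931%.
At 99.5%, z = 2.576.
VaR = 2.576 × 1.931% = 4.974%; on $800,000,000 that is $39,792,000.

$39,800,000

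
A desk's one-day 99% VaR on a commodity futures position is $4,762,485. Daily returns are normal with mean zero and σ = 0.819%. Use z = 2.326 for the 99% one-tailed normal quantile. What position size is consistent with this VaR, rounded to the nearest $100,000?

$250,000,000

VaR as a fraction of value: z·σ = 2.326 × 0.819% = 1.90499%.
Position = $4,762,485 / 0.0190499 = $250,000,000.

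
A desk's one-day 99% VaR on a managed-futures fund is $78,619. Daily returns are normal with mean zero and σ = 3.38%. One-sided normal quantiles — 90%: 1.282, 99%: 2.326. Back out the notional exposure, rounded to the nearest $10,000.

$1,000,000

VaR as a fraction of value: z·σ = 2.326 × 3.38% = 7.86188%.
Position = $78,619 / 0.0786188 = $1,000,003.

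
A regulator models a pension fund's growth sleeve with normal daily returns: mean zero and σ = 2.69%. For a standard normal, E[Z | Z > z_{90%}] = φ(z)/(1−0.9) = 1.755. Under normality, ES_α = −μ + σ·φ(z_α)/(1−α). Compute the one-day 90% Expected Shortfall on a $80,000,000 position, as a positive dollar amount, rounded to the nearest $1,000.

ES = 2.69% × 1.755 = 4.721%.
On $80,000,000: 0.04721 × $80,000,000 = $3,776,800.

$3,777,000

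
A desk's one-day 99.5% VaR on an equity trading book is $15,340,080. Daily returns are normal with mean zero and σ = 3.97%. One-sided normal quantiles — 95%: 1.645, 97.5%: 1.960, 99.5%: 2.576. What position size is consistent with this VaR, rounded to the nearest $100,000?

$150,000,000

VaR as a fraction of value: z·σ = 2.576 × 3.97% = 10.2267%.
Position = $15,340,080 / 0.102267 = $150,000,000.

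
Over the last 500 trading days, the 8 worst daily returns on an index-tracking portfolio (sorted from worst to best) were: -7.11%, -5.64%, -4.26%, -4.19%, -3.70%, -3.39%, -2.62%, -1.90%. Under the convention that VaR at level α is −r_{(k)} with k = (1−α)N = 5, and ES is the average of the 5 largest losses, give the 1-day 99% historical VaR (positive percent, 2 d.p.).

k = 5; the 5th lowest return is -3.70%, so VaR = 3.70%.

3.70%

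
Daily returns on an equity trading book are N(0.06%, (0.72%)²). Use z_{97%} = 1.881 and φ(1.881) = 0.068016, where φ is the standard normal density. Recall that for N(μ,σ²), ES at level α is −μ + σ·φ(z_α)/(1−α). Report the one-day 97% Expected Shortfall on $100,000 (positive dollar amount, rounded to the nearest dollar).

Tail multiplier: φ(z)/(1−α) = 0.068016 / 0.03 = 2.267.
ES = −(0.06%) + 0.72% × 2.267 = 1.572%.
On $100,000: 0.01572 × $100,000 = $1,572.

$1,572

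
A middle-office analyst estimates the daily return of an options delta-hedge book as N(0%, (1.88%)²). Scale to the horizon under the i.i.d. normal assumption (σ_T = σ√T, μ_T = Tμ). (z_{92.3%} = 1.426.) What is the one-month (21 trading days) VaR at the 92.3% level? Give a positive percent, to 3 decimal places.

12.285%

σ_{21d} = 1.88% × √21 = 8.615%.
VaR = 1.426 × 8.615% = 12.285%.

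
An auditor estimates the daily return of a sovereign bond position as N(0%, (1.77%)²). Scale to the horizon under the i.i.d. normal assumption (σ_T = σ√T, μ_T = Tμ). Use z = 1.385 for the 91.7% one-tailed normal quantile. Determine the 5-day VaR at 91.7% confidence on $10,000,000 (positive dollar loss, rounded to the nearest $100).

$548,200

σ_{5d} = 1.77% × √5 = 3.958%.
VaR = 1.385 × 3.958% = 5.482%.
On $10,000,000: 0.05482 × $10,000,000 = $548,200.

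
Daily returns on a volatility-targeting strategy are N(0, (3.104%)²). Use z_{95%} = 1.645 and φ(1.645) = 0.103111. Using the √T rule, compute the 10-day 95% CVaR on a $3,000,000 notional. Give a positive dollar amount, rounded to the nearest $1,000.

σ_{10d} = 3.104% × √10 = 9.816%.
ES multiplier = φ(z)/(1−α) = 0.103111/0.05 = 2.062.
ES = 9.816% × 2.062 = 20.241%; on $3,000,000: $607,230.

$607,000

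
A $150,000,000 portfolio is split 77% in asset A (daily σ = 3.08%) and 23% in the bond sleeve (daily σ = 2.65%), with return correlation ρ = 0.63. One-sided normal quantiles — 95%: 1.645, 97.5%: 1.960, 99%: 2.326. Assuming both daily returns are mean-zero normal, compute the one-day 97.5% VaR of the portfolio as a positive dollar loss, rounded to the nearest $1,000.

σ_p² = 0.77²·3.08² + 0.23²·2.65² + 2·0.63·0.77·0.23·3.08·2.65 = 7.8173 (%²).
σ_p = √7.8173 = 2.796%.
VaR = 1.960 × 2.796% = 5.480%; on $150,000,000 that is $8,220,000.

$8,220,000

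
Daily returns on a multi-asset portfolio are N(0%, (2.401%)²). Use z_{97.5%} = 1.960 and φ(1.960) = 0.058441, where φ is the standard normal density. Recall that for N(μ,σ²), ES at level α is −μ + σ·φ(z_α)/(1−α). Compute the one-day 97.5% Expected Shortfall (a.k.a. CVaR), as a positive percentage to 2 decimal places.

5.61%

Tail multiplier: φ(z)/(1−α) = 0.058441 / 0.025 = 2.338.
ES = 2.401% × 2.338 = 5.614%.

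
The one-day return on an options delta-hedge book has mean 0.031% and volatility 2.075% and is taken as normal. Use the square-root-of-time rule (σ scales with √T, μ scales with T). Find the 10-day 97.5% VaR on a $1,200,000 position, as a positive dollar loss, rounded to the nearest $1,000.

$151,000

At 97.5%, z = 1.960.
σ_{10d} = 2.075% × √10 = 6.562%; μ_{10d} = 10 × 0.031% = 0.310%.
VaR = −(0.310%) + 1.960 × 6.562% = 12.552%.
On $1,200,000: 0.12552 × $1,200,000 = $150,624.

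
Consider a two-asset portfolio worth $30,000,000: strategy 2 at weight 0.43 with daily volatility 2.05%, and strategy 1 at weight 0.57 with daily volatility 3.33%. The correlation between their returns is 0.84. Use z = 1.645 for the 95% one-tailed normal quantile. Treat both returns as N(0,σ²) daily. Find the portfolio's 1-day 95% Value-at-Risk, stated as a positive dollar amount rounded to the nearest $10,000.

σ_p² = 0.43²·2.05² + 0.57²·3.33² + 2·0.84·0.43·0.57·2.05·3.33 = 7.1908 (%²).
σ_p = √7.1908 = 2.682%.
VaR = 1.645 × 2.682% = 4.412%; on $30,000,000 that is $1,323,600.

$1,320,000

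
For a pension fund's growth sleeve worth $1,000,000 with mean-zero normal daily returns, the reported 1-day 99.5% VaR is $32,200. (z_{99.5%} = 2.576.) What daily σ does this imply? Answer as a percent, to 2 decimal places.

VaR as a fraction: $32,200 / $1,000,000 = 3.220%.
σ = VaR / z = 3.220% / 2.576 = 1.250%.

1.25%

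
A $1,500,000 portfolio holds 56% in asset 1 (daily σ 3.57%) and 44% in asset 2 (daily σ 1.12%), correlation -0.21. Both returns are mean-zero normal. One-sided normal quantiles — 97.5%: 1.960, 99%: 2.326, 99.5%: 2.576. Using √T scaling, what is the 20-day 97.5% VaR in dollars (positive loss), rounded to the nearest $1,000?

$257,000

σ_p = √(0.56²·3.57² + 0.44²·1.12² + 2·-0.21·0.56·0.44·3.57·1.12) = 1.956%.
σ_{20d} = 1.956% × √20 = 8.747%.
VaR = 1.960 × 8.747% = 17.144%; on $1,500,000 that is $257,160.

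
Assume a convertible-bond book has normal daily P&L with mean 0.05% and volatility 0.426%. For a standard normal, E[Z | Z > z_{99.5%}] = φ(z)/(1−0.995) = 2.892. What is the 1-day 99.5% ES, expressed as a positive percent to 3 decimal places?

ES = −(0.05%) + 0.426% × 2.892 = 1.182%.

1.182%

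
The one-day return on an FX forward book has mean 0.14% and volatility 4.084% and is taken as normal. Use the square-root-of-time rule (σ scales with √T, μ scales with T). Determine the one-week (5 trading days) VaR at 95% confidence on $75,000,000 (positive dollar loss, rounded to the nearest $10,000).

At 95%, z = 1.645.
σ_{5d} = 4.084% × √5 = 9.132%; μ_{5d} = 5 × 0.14% = 0.700%.
VaR = −(0.700%) + 1.645 × 9.132% = 14.322%.
On $75,000,000: 0.14322 × $75,000,000 = $10,741,500.

$10,740,000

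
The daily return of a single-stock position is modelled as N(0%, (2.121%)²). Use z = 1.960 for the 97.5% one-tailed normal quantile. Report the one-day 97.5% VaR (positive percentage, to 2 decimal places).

4.16%

VaR = z·σ = 1.960 × 2.121% = 4.157%.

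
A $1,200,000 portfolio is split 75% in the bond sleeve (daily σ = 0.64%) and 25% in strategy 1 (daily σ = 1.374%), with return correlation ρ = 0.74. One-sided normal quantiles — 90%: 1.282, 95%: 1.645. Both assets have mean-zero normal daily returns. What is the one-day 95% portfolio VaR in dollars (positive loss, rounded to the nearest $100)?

$15,200

σ_p² = 0.75²·0.64² + 0.25²·1.374² + 2·0.74·0.75·0.25·0.64·1.374 = 0.5924 (%²).
σ_p = √0.5924 = 0.770%.
VaR = 1.645 × 0.770% = 1.267%; on $1,200,000 that is $15,204.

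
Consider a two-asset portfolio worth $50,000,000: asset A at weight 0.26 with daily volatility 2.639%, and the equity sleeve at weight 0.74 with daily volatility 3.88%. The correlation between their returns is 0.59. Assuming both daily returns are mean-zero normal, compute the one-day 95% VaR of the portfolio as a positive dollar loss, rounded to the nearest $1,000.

σ_p² = 0.26²·2.639² + 0.74²·3.88² + 2·0.59·0.26·0.74·2.639·3.88 = 11.0392 (%²).
σ_p = √11.0392 = 3.323%.
At 95%, z = 1.645.
VaR = 1.645 × 3.323% = 5.466%; on $50,000,000 that is $2,733,000.

$2,733,000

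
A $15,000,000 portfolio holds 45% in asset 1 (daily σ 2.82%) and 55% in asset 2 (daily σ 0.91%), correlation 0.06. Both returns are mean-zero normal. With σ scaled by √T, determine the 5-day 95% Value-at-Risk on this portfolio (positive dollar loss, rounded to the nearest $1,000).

$768,000

σ_p = √(0.45²·2.82² + 0.55²·0.91² + 2·0.06·0.45·0.55·2.82·0.91) = 1.392%.
σ_{5d} = 1.392% × √5 = 3.113%.
z(95%) = 1.645.
VaR = 1.645 × 3.113% = 5.121%; on $15,000,000 that is $768,150.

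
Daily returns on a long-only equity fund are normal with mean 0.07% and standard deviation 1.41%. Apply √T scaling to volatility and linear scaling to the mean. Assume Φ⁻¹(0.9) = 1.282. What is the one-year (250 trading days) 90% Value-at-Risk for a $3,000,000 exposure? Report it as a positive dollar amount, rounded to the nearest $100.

$332,400

σ_{250d} = 1.41% × √250 = 22.294%; μ_{250d} = 250 × 0.07% = 17.500%.
VaR = −(17.500%) + 1.282 × 22.294% = 11.081%.
On $3,000,000: 0.11081 × $3,000,000 = $332,430.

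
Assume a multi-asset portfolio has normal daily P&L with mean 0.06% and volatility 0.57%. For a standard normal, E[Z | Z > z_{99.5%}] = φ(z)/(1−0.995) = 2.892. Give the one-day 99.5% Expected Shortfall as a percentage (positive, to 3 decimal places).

1.588%

ES = −(0.06%) + 0.57% × 2.892 = 1.588%.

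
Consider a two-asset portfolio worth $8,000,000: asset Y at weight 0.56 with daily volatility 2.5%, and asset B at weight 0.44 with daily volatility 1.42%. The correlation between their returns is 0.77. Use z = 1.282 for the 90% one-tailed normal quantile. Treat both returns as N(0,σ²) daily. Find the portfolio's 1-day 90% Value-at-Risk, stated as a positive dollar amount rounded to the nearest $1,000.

σ_p² = 0.56²·2.5² + 0.44²·1.42² + 2·0.77·0.56·0.44·2.5·1.42 = 3.6974 (%²).
σ_p = √3.6974 = 1.923%.
VaR = 1.282 × 1.923% = 2.465%; on $8,000,000 that is $197,200.

$197,000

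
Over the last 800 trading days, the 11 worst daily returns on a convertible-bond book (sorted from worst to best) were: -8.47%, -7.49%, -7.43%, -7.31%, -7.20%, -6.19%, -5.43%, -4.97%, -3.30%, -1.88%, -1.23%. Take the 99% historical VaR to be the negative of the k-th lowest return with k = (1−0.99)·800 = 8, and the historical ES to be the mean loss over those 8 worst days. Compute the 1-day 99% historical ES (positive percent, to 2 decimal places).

6.81%

The 8 worst returns sum to -54.49%.
ES = −(-54.49%) / 8 = 6.81125% ≈ 6.81%.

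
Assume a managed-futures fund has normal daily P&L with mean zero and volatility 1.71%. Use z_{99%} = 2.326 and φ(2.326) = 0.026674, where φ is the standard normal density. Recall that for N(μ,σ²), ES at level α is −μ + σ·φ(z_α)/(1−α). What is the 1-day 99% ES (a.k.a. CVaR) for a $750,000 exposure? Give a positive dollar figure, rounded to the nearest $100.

$34,200

Tail multiplier: φ(z)/(1−α) = 0.026674 / 0.01 = 2.667.
ES = 1.71% × 2.667 = 4.561%.
On $750,000: 0.04561 × $750,000 = $34,208.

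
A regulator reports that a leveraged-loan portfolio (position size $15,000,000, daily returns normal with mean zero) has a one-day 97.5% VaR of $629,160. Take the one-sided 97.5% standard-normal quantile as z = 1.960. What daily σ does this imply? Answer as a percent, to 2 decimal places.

VaR as a fraction: $629,160 / $15,000,000 = 4.194%.
σ = VaR / z = 4.194% / 1.960 = 2.140%.

2.14%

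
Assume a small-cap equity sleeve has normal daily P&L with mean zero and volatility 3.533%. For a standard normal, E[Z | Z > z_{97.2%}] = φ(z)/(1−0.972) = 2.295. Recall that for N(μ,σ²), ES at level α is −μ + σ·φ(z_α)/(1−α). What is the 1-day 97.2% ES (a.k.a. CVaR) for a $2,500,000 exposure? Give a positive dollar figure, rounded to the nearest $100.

ES = 3.533% × 2.295 = 8.108%.
On $2,500,000: 0.08108 × $2,500,000 = $202,700.

$202,700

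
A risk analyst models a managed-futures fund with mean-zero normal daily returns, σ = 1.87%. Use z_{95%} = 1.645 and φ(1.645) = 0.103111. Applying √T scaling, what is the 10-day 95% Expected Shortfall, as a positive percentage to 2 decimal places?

12.19%

σ_{10d} = 1.87% × √10 = 5.913%.
ES multiplier = φ(z)/(1−α) = 0.103111/0.05 = 2.062.
ES = 5.913% × 2.062 = 12.193%.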